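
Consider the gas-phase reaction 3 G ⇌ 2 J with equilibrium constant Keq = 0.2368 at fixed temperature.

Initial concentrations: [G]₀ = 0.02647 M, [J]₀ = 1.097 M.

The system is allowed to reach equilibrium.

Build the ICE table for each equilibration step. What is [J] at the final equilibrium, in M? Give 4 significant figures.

Q₀ = 6.4886e+04 vs Keq = 0.2368 ⇒ Q>K, reverse
Step 1:
                  G         J
  init      0.02647     1.097
  Δ          0.9458   -0.6305
  eq         0.9722    0.4665
  solve Keq expr → x = -0.3153; check Q = 0.2368

[J]_eq = 0.4665 M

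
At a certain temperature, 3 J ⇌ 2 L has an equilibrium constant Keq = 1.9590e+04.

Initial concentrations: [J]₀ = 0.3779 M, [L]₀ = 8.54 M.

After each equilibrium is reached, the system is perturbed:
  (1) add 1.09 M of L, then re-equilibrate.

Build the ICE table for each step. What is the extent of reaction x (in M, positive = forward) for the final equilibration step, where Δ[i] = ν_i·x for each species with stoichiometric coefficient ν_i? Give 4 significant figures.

Q₀ = 1351 vs Keq = 1.9590e+04 ⇒ Q<K, forward
Step 1:
                    J           L
  I            0.3779        8.54
  C           -0.2211      0.1474
  E            0.1568       8.687
  solve Keq expr → x = 0.07371; check Q = 1.9590e+04
Then add 1.09 M of L.
Step 2:
                    J           L
  I            0.1568       9.777
  C           0.01275   -0.008503
  E            0.1695       9.769
  solve Keq expr → x = -0.004251; check Q = 1.9590e+04

x = -0.004251 M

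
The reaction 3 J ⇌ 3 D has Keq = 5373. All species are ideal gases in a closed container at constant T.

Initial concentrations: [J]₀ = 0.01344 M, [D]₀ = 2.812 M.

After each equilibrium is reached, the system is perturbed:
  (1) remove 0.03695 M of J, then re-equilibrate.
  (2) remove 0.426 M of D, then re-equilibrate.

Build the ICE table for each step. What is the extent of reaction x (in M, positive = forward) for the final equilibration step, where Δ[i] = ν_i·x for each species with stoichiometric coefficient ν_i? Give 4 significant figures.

Q₀ = 9.1590e+06 vs Keq = 5373 ⇒ Q>K, reverse
Step 1:
                    J           D
  I           0.01344       2.812
  C            0.1392     -0.1392
  E            0.1526       2.673
  solve Keq expr → x = -0.04639; check Q = 5373
Then remove 0.03695 M of J.
Step 2:
                    J           D
  I            0.1157       2.673
  C           0.03495    -0.03495
  E            0.1506       2.638
  solve Keq expr → x = -0.01165; check Q = 5373
Then remove 0.426 M of D.
Step 3:
                    J           D
  I            0.1506       2.212
  C          -0.02301     0.02301
  E            0.1276       2.235
  solve Keq expr → x = 0.00767; check Q = 5373

x = 0.00767 M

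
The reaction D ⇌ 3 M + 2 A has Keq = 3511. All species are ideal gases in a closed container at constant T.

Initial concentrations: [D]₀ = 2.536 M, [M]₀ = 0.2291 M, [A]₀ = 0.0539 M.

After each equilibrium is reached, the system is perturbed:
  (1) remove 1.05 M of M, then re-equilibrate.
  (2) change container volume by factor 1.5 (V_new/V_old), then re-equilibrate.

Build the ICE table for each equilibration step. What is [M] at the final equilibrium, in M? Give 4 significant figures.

[M]_eq = 4.006 M

Q₀ = 1.3775e-05 vs Keq = 3511 ⇒ Q<K, forward
Step 1:
                  D         M         A
  I           2.536    0.2291    0.0539
  C           -1.82      5.46      3.64
  E          0.7159      5.69     3.694
  solve Keq expr → x = 1.82; check Q = 3511
Then remove 1.05 M of M.
Step 2:
                  D         M         A
  I          0.7159      4.64     3.694
  C         -0.1374    0.4123    0.2748
  E          0.5784     5.052     3.969
  solve Keq expr → x = 0.1374; check Q = 3511
Then change container volume by factor 1.5 (V_new/V_old).
Step 3:
                  D         M         A
  I          0.3856     3.368     2.646
  C         -0.2128    0.6385    0.4257
  E          0.1728     4.006     3.072
  solve Keq expr → x = 0.2128; check Q = 3511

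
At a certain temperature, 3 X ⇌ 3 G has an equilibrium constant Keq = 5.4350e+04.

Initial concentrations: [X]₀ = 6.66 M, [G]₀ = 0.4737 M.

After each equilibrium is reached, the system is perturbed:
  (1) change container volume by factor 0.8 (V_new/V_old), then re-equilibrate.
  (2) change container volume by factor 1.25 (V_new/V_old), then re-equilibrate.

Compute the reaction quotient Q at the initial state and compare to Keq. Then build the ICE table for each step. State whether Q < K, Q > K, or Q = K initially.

Q₀ = 3.5982e-04 vs Keq = 5.4350e+04 ⇒ Q<K, forward
Step 1:
                    X           G
  I              6.66      0.4737
  C            -6.477       6.477
  E            0.1835        6.95
  solve Keq expr → x = 2.159; check Q = 5.4350e+04
Then change container volume by factor 0.8 (V_new/V_old).
Step 2:
                    X           G
  I            0.2294       8.688
  C                 0           0
  E            0.2294       8.688
  solve Keq expr → x = 0; check Q = 5.4350e+04
Then change container volume by factor 1.25 (V_new/V_old).
Step 3:
                    X           G
  I            0.1835        6.95
  C                 0           0
  E            0.1835        6.95
  solve Keq expr → x = 0; check Q = 5.4350e+04

Q₀ = 3.5982e-04; Q < K (proceeds forward)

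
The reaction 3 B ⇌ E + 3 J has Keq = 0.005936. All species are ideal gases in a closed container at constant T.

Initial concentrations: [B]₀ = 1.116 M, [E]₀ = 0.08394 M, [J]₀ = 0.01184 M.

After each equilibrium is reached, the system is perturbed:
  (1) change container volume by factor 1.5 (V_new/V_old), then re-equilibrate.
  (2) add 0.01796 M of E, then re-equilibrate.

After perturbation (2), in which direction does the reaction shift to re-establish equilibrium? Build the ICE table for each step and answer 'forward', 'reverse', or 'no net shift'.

Q₀ = 1.0024e-07 vs Keq = 0.005936 ⇒ Q<K, forward
Step 1:
                    B           E           J
  I             1.116     0.08394     0.01184
  C           -0.2651     0.08835      0.2651
  E            0.8509      0.1723      0.2769
  solve Keq expr → x = 0.08835; check Q = 0.005936
Then change container volume by factor 1.5 (V_new/V_old).
Step 2:
                    B           E           J
  I            0.5673      0.1149      0.1846
  C          -0.01708    0.005692     0.01708
  E            0.5502      0.1206      0.2017
  solve Keq expr → x = 0.005692; check Q = 0.005936
Then add 0.01796 M of E.
Step 3:
                    B           E           J
  I            0.5502      0.1385      0.2017
  C          0.006051   -0.002017   -0.006051
  E            0.5563      0.1365      0.1956
  solve Keq expr → x = -0.002017; check Q = 0.005936

Direction: reverse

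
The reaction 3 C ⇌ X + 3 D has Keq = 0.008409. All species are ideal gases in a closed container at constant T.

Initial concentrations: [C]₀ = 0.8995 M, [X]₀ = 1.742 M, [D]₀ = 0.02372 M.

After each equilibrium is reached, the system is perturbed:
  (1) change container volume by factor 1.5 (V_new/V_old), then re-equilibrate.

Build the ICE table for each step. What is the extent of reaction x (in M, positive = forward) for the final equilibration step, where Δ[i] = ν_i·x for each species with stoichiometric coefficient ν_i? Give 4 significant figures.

Q₀ = 3.1944e-05 vs Keq = 0.008409 ⇒ Q<K, forward
Step 1:
                   C          X          D
  Initial     0.8995      1.742    0.02372
  Change      -0.109    0.03632      0.109
  Equil       0.7905      1.778     0.1327
  solve Keq expr → x = 0.03632; check Q = 0.008409
Then change container volume by factor 1.5 (V_new/V_old).
Step 2:
                   C          X          D
  Initial      0.527      1.186    0.08846
  Change    -0.01066   0.003552    0.01066
  Equil       0.5164      1.189    0.09911
  solve Keq expr → x = 0.003552; check Q = 0.008409

x = 0.003552 M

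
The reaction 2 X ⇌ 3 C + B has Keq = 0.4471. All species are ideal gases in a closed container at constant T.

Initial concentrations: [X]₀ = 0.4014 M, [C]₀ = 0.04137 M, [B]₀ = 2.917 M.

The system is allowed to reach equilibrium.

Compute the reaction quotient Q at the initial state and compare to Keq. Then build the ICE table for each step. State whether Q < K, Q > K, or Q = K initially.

Q₀ = 0.001282; Q < K (proceeds forward)

Q₀ = 0.001282 vs Keq = 0.4471 ⇒ Q<K, forward
Step 1:
                   X          C          B
  I           0.4014    0.04137      2.917
  C          -0.1234      0.185    0.06168
  E            0.278     0.2264      2.979
  solve Keq expr → x = 0.06168; check Q = 0.4471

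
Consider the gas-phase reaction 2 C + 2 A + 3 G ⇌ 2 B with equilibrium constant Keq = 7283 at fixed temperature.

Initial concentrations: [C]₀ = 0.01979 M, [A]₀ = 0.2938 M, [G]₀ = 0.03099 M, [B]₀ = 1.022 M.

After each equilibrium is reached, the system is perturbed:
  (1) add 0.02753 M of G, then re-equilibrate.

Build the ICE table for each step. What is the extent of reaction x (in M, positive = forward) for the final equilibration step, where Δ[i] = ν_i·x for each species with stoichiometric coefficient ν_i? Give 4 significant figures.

x = 0.004347 M

Q₀ = 1.0381e+09 vs Keq = 7283 ⇒ Q>K, reverse
Step 1:
                   C          A          G          B
  Initial    0.01979     0.2938    0.03099      1.022
  Change      0.1526     0.1526     0.2288    -0.1526
  Equil       0.1723     0.4464     0.2598     0.8694
  solve Keq expr → x = -0.07628; check Q = 7283
Then add 0.02753 M of G.
Step 2:
                   C          A          G          B
  Initial     0.1723     0.4464     0.2874     0.8694
  Change   -0.008695  -0.008695   -0.01304   0.008695
  Equil       0.1636     0.4377     0.2743     0.8781
  solve Keq expr → x = 0.004347; check Q = 7283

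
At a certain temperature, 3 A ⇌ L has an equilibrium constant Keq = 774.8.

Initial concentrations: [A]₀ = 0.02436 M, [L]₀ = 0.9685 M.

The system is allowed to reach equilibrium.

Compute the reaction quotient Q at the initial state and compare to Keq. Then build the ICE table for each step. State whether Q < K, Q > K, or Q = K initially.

Q₀ = 6.6999e+04; Q > K (proceeds reverse)

Q₀ = 6.6999e+04 vs Keq = 774.8 ⇒ Q>K, reverse
Step 1:
                    A           L
  init        0.02436      0.9685
  Δ           0.08233    -0.02744
  eq           0.1067      0.9411
  solve Keq expr → x = -0.02744; check Q = 774.8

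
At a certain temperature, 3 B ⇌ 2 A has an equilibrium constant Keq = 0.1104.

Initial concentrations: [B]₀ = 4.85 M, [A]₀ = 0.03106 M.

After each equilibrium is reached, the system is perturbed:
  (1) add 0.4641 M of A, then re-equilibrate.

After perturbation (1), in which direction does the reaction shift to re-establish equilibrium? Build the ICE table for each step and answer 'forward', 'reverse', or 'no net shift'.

Direction: reverse

Q₀ = 8.4562e-06 vs Keq = 0.1104 ⇒ Q<K, forward
Step 1:
                   B          A
  Initial       4.85    0.03106
  Change      -2.157      1.438
  Equil        2.693      1.469
  solve Keq expr → x = 0.7188; check Q = 0.1104
Then add 0.4641 M of A.
Step 2:
                   B          A
  Initial      2.693      1.933
  Change      0.3078    -0.2052
  Equil        3.001      1.728
  solve Keq expr → x = -0.1026; check Q = 0.1104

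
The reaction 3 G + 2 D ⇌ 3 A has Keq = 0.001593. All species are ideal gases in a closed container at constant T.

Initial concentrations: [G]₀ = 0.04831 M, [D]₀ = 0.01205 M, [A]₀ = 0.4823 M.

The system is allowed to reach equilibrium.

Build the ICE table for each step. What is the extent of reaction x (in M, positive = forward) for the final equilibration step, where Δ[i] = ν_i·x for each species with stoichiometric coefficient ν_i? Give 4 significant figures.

Q₀ = 6.8528e+06 vs Keq = 0.001593 ⇒ Q>K, reverse
Step 1:
                   G          D          A
  init       0.04831    0.01205     0.4823
  Δ           0.4551     0.3034    -0.4551
  eq          0.5034     0.3154    0.02724
  solve Keq expr → x = -0.1517; check Q = 0.001593

x = -0.1517 M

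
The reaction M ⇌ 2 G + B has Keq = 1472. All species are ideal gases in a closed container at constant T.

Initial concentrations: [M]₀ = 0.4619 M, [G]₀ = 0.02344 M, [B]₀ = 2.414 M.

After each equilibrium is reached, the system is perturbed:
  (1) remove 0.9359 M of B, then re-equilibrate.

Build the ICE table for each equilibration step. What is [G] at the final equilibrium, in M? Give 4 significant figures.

Q₀ = 0.002871 vs Keq = 1472 ⇒ Q<K, forward
Step 1:
                   M          G          B
  I           0.4619    0.02344      2.414
  C          -0.4602     0.9203     0.4602
  E         0.001739     0.9438      2.874
  solve Keq expr → x = 0.4602; check Q = 1472
Then remove 0.9359 M of B.
Step 2:
                   M          G          B
  I         0.001739     0.9438      1.938
  C       -5.6316e-04   0.001126 5.6316e-04
  E         0.001176     0.9449      1.939
  solve Keq expr → x = 5.6316e-04; check Q = 1472

[G]_eq = 0.9449 M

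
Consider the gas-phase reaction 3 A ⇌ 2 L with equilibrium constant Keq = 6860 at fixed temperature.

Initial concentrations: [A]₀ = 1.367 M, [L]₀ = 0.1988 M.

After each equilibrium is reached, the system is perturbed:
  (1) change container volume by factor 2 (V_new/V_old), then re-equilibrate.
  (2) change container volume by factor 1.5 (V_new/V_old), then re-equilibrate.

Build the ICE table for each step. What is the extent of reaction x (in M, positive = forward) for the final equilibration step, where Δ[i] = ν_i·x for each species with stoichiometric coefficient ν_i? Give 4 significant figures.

Q₀ = 0.01547 vs Keq = 6860 ⇒ Q<K, forward
Step 1:
                  A         L
  init        1.367    0.1988
  Δ          -1.312    0.8746
  eq        0.05517     1.073
  solve Keq expr → x = 0.4373; check Q = 6860
Then change container volume by factor 2 (V_new/V_old).
Step 2:
                  A         L
  init      0.02759    0.5367
  Δ        0.006969 -0.004646
  eq        0.03456     0.532
  solve Keq expr → x = -0.002323; check Q = 6860
Then change container volume by factor 1.5 (V_new/V_old).
Step 3:
                  A         L
  init      0.02304    0.3547
  Δ        0.003227 -0.002151
  eq        0.02626    0.3525
  solve Keq expr → x = -0.001076; check Q = 6860

x = -0.001076 M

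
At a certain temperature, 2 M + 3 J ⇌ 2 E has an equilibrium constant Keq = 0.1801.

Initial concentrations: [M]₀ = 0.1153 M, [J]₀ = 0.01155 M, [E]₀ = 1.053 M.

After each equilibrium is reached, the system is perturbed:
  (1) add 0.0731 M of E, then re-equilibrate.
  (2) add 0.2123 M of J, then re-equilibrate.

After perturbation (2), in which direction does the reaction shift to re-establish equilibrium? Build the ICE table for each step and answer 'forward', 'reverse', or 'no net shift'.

Q₀ = 5.4132e+07 vs Keq = 0.1801 ⇒ Q>K, reverse
Step 1:
                   M          J          E
  Initial     0.1153    0.01155      1.053
  Change      0.6887      1.033    -0.6887
  Equil        0.804      1.045     0.3643
  solve Keq expr → x = -0.3444; check Q = 0.1801
Then add 0.0731 M of E.
Step 2:
                   M          J          E
  Initial      0.804      1.045     0.4374
  Change     0.03208    0.04813   -0.03208
  Equil       0.8361      1.093     0.4053
  solve Keq expr → x = -0.01604; check Q = 0.1801
Then add 0.2123 M of J.
Step 3:
                   M          J          E
  Initial     0.8361      1.305     0.4053
  Change    -0.04991   -0.07487    0.04991
  Equil       0.7862       1.23     0.4552
  solve Keq expr → x = 0.02496; check Q = 0.1801

Direction: forward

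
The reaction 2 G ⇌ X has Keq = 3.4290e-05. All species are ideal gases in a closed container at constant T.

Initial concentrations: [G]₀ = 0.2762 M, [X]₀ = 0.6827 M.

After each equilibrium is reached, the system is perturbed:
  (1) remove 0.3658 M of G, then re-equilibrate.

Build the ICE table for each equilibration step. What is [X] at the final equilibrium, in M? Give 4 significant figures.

[X]_eq = 5.5803e-05 M

Q₀ = 8.949 vs Keq = 3.4290e-05 ⇒ Q>K, reverse
Step 1:
                   G          X
  init        0.2762     0.6827
  Δ            1.365    -0.6826
  eq           1.641 9.2386e-05
  solve Keq expr → x = -0.6826; check Q = 3.4290e-05
Then remove 0.3658 M of G.
Step 2:
                   G          X
  init         1.276 9.2386e-05
  Δ       7.3165e-05 -3.6583e-05
  eq           1.276 5.5803e-05
  solve Keq expr → x = -3.6583e-05; check Q = 3.4290e-05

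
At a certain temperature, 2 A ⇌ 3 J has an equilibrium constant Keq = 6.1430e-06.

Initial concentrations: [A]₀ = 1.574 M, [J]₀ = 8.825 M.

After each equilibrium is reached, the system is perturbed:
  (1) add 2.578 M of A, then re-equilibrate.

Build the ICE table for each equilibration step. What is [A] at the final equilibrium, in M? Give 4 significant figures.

[A]_eq = 9.979 M

Q₀ = 277.4 vs Keq = 6.1430e-06 ⇒ Q>K, reverse
Step 1:
                    A           J
  init          1.574       8.825
  Δ             5.837      -8.755
  eq            7.411     0.06962
  solve Keq expr → x = -2.918; check Q = 6.1430e-06
Then add 2.578 M of A.
Step 2:
                    A           J
  init          9.989     0.06962
  Δ          -0.01018     0.01527
  eq            9.979     0.08489
  solve Keq expr → x = 0.005091; check Q = 6.1430e-06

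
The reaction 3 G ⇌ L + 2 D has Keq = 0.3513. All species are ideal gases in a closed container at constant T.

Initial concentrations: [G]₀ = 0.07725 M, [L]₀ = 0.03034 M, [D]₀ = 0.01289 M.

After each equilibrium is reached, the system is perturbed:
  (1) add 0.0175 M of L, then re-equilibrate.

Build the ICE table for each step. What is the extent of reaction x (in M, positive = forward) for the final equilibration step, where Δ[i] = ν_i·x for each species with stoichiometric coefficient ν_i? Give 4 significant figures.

x = -0.001116 M

Q₀ = 0.01094 vs Keq = 0.3513 ⇒ Q<K, forward
Step 1:
                    G           L           D
  I           0.07725     0.03034     0.01289
  C          -0.02854    0.009514     0.01903
  E           0.04871     0.03985     0.03192
  solve Keq expr → x = 0.009514; check Q = 0.3513
Then add 0.0175 M of L.
Step 2:
                    G           L           D
  I           0.04871     0.05735     0.03192
  C          0.003348   -0.001116   -0.002232
  E           0.05206     0.05624     0.02969
  solve Keq expr → x = -0.001116; check Q = 0.3513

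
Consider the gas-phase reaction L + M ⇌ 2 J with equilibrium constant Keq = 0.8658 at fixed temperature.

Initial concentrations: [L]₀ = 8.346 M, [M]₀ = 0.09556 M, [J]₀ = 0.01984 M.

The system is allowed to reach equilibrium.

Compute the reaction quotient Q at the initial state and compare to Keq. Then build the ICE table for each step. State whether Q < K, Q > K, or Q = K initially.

Q₀ = 4.9355e-04; Q < K (proceeds forward)

Q₀ = 4.9355e-04 vs Keq = 0.8658 ⇒ Q<K, forward
Step 1:
                   L          M          J
  I            8.346    0.09556    0.01984
  C         -0.08998   -0.08998       0.18
  E            8.256   0.005584     0.1998
  solve Keq expr → x = 0.08998; check Q = 0.8658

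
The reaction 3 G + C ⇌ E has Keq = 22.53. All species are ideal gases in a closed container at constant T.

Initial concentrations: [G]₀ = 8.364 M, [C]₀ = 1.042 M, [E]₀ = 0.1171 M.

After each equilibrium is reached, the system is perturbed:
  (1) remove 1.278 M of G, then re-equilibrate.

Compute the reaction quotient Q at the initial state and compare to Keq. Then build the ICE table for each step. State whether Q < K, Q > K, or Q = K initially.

Q₀ = 1.9206e-04; Q < K (proceeds forward)

Q₀ = 1.9206e-04 vs Keq = 22.53 ⇒ Q<K, forward
Step 1:
                    G           C           E
  Initial       8.364       1.042      0.1171
  Change       -3.125      -1.042       1.042
  Equil         5.239  3.5765e-04       1.159
  solve Keq expr → x = 1.042; check Q = 22.53
Then remove 1.278 M of G.
Step 2:
                    G           C           E
  Initial       3.961  3.5765e-04       1.159
  Change     0.001406  4.6867e-04 -4.6867e-04
  Equil         3.962  8.2632e-04       1.158
  solve Keq expr → x = -4.6867e-04; check Q = 22.53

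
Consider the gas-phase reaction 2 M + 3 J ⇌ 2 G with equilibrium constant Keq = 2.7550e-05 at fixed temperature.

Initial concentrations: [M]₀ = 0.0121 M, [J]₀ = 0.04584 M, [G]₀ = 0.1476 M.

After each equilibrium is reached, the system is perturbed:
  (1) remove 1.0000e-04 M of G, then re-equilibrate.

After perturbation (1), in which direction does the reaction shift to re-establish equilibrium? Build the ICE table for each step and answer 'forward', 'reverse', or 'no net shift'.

Direction: forward

Q₀ = 1.5448e+06 vs Keq = 2.7550e-05 ⇒ Q>K, reverse
Step 1:
                  M         J         G
  Initial    0.0121   0.04584    0.1476
  Change     0.1475    0.2212   -0.1475
  Equil      0.1596    0.2671 1.1561e-04
  solve Keq expr → x = -0.07374; check Q = 2.7550e-05
Then remove 1.0000e-04 M of G.
Step 2:
                  M         J         G
  Initial    0.1596    0.2671 1.5606e-05
  Change  -9.9831e-05 -1.4975e-04 9.9831e-05
  Equil      0.1595    0.2669 1.1544e-04
  solve Keq expr → x = 4.9915e-05; check Q = 2.7550e-05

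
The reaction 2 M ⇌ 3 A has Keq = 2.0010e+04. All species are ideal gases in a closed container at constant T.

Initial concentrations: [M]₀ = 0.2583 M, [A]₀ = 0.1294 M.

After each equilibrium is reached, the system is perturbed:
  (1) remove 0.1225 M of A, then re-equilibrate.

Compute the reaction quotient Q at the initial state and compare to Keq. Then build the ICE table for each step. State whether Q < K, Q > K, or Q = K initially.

Q₀ = 0.03248; Q < K (proceeds forward)

Q₀ = 0.03248 vs Keq = 2.0010e+04 ⇒ Q<K, forward
Step 1:
                   M          A
  I           0.2583     0.1294
  C          -0.2557     0.3836
  E         0.002597      0.513
  solve Keq expr → x = 0.1279; check Q = 2.0010e+04
Then remove 0.1225 M of A.
Step 2:
                   M          A
  I         0.002597     0.3905
  C       -8.6377e-04   0.001296
  E         0.001733     0.3917
  solve Keq expr → x = 4.3189e-04; check Q = 2.0010e+04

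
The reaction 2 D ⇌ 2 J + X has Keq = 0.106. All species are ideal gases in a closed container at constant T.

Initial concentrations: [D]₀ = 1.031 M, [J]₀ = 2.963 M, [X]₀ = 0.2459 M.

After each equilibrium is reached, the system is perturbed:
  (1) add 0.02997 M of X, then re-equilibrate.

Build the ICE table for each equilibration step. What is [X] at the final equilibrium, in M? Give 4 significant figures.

Q₀ = 2.031 vs Keq = 0.106 ⇒ Q>K, reverse
Step 1:
                   D          J          X
  init         1.031      2.963     0.2459
  Δ           0.4224    -0.4224    -0.2112
  eq           1.453      2.541    0.03469
  solve Keq expr → x = -0.2112; check Q = 0.106
Then add 0.02997 M of X.
Step 2:
                   D          J          X
  init         1.453      2.541    0.06466
  Δ          0.05178   -0.05178   -0.02589
  eq           1.505      2.489    0.03877
  solve Keq expr → x = -0.02589; check Q = 0.106

[X]_eq = 0.03877 M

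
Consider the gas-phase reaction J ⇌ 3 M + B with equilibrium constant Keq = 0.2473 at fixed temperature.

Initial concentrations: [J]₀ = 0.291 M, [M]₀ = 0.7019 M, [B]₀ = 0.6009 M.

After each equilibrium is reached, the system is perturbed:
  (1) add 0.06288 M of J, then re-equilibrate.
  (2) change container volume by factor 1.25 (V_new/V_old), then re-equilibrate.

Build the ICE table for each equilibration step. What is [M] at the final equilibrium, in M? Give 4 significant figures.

[M]_eq = 0.5349 M

Q₀ = 0.7141 vs Keq = 0.2473 ⇒ Q>K, reverse
Step 1:
                    J           M           B
  Initial       0.291      0.7019      0.6009
  Change      0.05441     -0.1632    -0.05441
  Equil        0.3454      0.5387      0.5465
  solve Keq expr → x = -0.05441; check Q = 0.2473
Then add 0.06288 M of J.
Step 2:
                    J           M           B
  Initial      0.4083      0.5387      0.5465
  Change    -0.008106     0.02432    0.008106
  Equil        0.4002       0.563      0.5546
  solve Keq expr → x = 0.008106; check Q = 0.2473
Then change container volume by factor 1.25 (V_new/V_old).
Step 3:
                    J           M           B
  Initial      0.3201      0.4504      0.4437
  Change     -0.02816     0.08449     0.02816
  Equil         0.292      0.5349      0.4718
  solve Keq expr → x = 0.02816; check Q = 0.2473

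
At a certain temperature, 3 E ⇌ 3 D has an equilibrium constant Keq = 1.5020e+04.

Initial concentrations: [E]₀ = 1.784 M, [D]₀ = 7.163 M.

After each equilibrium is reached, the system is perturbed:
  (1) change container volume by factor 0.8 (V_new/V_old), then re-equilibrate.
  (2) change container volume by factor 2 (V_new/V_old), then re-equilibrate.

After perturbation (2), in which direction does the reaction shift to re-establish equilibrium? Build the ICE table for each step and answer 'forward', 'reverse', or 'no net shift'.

Q₀ = 64.73 vs Keq = 1.5020e+04 ⇒ Q<K, forward
Step 1:
                   E          D
  init         1.784      7.163
  Δ           -1.436      1.436
  eq          0.3485      8.599
  solve Keq expr → x = 0.4785; check Q = 1.5020e+04
Then change container volume by factor 0.8 (V_new/V_old).
Step 2:
                   E          D
  init        0.4356      10.75
  Δ                0          0
  eq          0.4356      10.75
  solve Keq expr → x = 0; check Q = 1.5020e+04
Then change container volume by factor 2 (V_new/V_old).
Step 3:
                   E          D
  init        0.2178      5.374
  Δ                0          0
  eq          0.2178      5.374
  solve Keq expr → x = 0; check Q = 1.5020e+04

Direction: no net shift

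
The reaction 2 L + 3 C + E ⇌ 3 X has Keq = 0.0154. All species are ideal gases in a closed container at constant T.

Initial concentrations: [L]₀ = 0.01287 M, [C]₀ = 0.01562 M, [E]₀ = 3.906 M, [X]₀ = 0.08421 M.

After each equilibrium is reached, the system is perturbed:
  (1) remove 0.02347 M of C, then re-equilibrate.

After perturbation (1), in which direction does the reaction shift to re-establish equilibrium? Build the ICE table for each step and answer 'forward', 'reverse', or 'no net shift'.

Q₀ = 2.4219e+05 vs Keq = 0.0154 ⇒ Q>K, reverse
Step 1:
                   L          C          E          X
  Initial    0.01287    0.01562      3.906    0.08421
  Change     0.05217    0.07825    0.02608   -0.07825
  Equil      0.06504    0.09387      3.932   0.005961
  solve Keq expr → x = -0.02608; check Q = 0.0154
Then remove 0.02347 M of C.
Step 2:
                   L          C          E          X
  Initial    0.06504     0.0704      3.932   0.005961
  Change  9.0770e-04   0.001362 4.5385e-04  -0.001362
  Equil      0.06594    0.07176      3.933     0.0046
  solve Keq expr → x = -4.5385e-04; check Q = 0.0154

Direction: reverse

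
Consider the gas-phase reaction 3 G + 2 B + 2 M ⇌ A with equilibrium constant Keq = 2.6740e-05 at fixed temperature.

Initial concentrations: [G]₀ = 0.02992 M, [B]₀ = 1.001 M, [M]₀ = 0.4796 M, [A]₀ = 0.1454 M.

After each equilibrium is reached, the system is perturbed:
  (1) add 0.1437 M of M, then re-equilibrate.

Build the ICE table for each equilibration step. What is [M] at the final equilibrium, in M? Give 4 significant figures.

Q₀ = 2.3553e+04 vs Keq = 2.6740e-05 ⇒ Q>K, reverse
Step 1:
                    G           B           M           A
  Initial     0.02992       1.001      0.4796      0.1454
  Change       0.4362      0.2908      0.2908     -0.1454
  Equil        0.4661       1.292      0.7704  2.6819e-06
  solve Keq expr → x = -0.1454; check Q = 2.6740e-05
Then add 0.1437 M of M.
Step 2:
                    G           B           M           A
  Initial      0.4661       1.292      0.9141  2.6819e-06
  Change  -3.2811e-06 -2.1874e-06 -2.1874e-06  1.0937e-06
  Equil        0.4661       1.292      0.9141  3.7756e-06
  solve Keq expr → x = 1.0937e-06; check Q = 2.6740e-05

[M]_eq = 0.9141 M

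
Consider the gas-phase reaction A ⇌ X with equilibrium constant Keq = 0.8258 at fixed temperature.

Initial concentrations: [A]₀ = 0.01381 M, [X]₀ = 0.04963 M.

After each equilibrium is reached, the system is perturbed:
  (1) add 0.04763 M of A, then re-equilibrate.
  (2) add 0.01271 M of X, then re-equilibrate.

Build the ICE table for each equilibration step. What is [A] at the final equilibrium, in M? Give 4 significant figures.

[A]_eq = 0.06779 M

Q₀ = 3.594 vs Keq = 0.8258 ⇒ Q>K, reverse
Step 1:
                    A           X
  I           0.01381     0.04963
  C           0.02094    -0.02094
  E           0.03475     0.02869
  solve Keq expr → x = -0.02094; check Q = 0.8258
Then add 0.04763 M of A.
Step 2:
                    A           X
  I           0.08238     0.02869
  C          -0.02154     0.02154
  E           0.06083     0.05024
  solve Keq expr → x = 0.02154; check Q = 0.8258
Then add 0.01271 M of X.
Step 3:
                    A           X
  I           0.06083     0.06295
  C          0.006961   -0.006961
  E           0.06779     0.05599
  solve Keq expr → x = -0.006961; check Q = 0.8258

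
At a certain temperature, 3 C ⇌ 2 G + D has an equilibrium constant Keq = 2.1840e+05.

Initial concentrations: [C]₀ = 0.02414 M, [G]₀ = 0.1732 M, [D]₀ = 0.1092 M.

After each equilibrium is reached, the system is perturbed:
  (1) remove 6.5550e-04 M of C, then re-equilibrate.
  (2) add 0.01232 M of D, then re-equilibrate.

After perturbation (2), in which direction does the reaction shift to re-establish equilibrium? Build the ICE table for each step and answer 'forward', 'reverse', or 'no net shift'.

Q₀ = 232.9 vs Keq = 2.1840e+05 ⇒ Q<K, forward
Step 1:
                  C         G         D
  Initial   0.02414    0.1732    0.1092
  Change   -0.02148   0.01432  0.007161
  Equil    0.002656    0.1875    0.1164
  solve Keq expr → x = 0.007161; check Q = 2.1840e+05
Then remove 6.5550e-04 M of C.
Step 2:
                  C         G         D
  Initial     0.002    0.1875    0.1164
  Change  6.4976e-04 -4.3317e-04 -2.1659e-04
  Equil     0.00265    0.1871    0.1161
  solve Keq expr → x = -2.1659e-04; check Q = 2.1840e+05
Then add 0.01232 M of D.
Step 3:
                  C         G         D
  Initial   0.00265    0.1871    0.1285
  Change  8.9779e-05 -5.9852e-05 -2.9926e-05
  Equil     0.00274     0.187    0.1284
  solve Keq expr → x = -2.9926e-05; check Q = 2.1840e+05

Direction: reverse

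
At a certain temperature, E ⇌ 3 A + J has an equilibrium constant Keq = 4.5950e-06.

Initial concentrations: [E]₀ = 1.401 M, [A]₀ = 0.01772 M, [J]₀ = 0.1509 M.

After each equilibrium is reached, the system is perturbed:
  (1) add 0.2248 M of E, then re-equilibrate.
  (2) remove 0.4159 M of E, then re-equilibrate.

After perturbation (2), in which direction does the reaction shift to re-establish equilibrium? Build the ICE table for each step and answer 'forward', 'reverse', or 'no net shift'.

Direction: reverse

Q₀ = 5.9930e-07 vs Keq = 4.5950e-06 ⇒ Q<K, forward
Step 1:
                  E         A         J
  I           1.401   0.01772    0.1509
  C       -0.005585   0.01676  0.005585
  E           1.395   0.03448    0.1565
  solve Keq expr → x = 0.005585; check Q = 4.5950e-06
Then add 0.2248 M of E.
Step 2:
                  E         A         J
  I            1.62   0.03448    0.1565
  C       -5.7058e-04  0.001712 5.7058e-04
  E            1.62   0.03619    0.1571
  solve Keq expr → x = 5.7058e-04; check Q = 4.5950e-06
Then remove 0.4159 M of E.
Step 3:
                  E         A         J
  I           1.204   0.03619    0.1571
  C        0.001107 -0.003321 -0.001107
  E           1.205   0.03287    0.1559
  solve Keq expr → x = -0.001107; check Q = 4.5950e-06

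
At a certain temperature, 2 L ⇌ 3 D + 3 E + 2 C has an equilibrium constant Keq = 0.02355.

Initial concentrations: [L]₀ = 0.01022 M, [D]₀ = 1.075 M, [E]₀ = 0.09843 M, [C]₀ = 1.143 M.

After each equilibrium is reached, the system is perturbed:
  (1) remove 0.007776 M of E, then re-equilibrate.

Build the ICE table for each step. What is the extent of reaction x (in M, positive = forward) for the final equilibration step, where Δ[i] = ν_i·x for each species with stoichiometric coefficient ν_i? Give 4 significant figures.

Q₀ = 14.82 vs Keq = 0.02355 ⇒ Q>K, reverse
Step 1:
                    L           D           E           C
  I           0.01022       1.075     0.09843       1.143
  C           0.04118    -0.06177    -0.06177    -0.04118
  E            0.0514       1.013     0.03666       1.102
  solve Keq expr → x = -0.02059; check Q = 0.02355
Then remove 0.007776 M of E.
Step 2:
                    L           D           E           C
  I            0.0514       1.013     0.02888       1.102
  C         -0.003786    0.005679    0.005679    0.003786
  E           0.04761       1.019     0.03456       1.106
  solve Keq expr → x = 0.001893; check Q = 0.02355

x = 0.001893 M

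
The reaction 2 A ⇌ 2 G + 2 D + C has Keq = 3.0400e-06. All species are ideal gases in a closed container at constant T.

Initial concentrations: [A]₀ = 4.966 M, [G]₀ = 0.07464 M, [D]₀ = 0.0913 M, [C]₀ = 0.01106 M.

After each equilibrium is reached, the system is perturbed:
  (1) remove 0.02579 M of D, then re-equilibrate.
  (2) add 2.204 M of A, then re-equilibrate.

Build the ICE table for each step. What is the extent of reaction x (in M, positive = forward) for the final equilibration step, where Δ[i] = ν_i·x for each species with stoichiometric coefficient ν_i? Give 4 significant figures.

Q₀ = 2.0827e-08 vs Keq = 3.0400e-06 ⇒ Q<K, forward
Step 1:
                    A           G           D           C
  Initial       4.966     0.07464      0.0913     0.01106
  Change      -0.1018      0.1018      0.1018      0.0509
  Equil         4.864      0.1764      0.1931     0.06196
  solve Keq expr → x = 0.0509; check Q = 3.0400e-06
Then remove 0.02579 M of D.
Step 2:
                    A           G           D           C
  Initial       4.864      0.1764      0.1673     0.06196
  Change    -0.009287    0.009287    0.009287    0.004643
  Equil         4.855      0.1857      0.1766      0.0666
  solve Keq expr → x = 0.004643; check Q = 3.0400e-06
Then add 2.204 M of A.
Step 3:
                    A           G           D           C
  Initial       7.059      0.1857      0.1766      0.0666
  Change     -0.02701     0.02701     0.02701     0.01351
  Equil         7.032      0.2127      0.2036     0.08011
  solve Keq expr → x = 0.01351; check Q = 3.0400e-06

x = 0.01351 M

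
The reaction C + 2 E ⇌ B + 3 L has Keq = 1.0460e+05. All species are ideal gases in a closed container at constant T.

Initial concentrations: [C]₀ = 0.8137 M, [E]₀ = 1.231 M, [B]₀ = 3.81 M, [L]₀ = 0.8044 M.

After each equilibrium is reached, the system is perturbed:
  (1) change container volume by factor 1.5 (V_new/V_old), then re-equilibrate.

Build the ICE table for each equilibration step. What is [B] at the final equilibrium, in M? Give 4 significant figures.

[B]_eq = 2.935 M

Q₀ = 1.608 vs Keq = 1.0460e+05 ⇒ Q<K, forward
Step 1:
                    C           E           B           L
  Initial      0.8137       1.231        3.81      0.8044
  Change      -0.5875      -1.175      0.5875       1.762
  Equil        0.2262     0.05606       4.397       2.567
  solve Keq expr → x = 0.5875; check Q = 1.0460e+05
Then change container volume by factor 1.5 (V_new/V_old).
Step 2:
                    C           E           B           L
  Initial      0.1508     0.03737       2.932       1.711
  Change    -0.003133   -0.006265    0.003133    0.009398
  Equil        0.1477     0.03111       2.935       1.721
  solve Keq expr → x = 0.003133; check Q = 1.0460e+05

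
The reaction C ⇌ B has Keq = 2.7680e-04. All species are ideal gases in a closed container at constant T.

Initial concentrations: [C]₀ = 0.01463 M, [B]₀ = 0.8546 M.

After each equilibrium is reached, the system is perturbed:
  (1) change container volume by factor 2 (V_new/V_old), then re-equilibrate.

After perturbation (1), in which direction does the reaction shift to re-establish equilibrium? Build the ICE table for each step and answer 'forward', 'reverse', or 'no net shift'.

Q₀ = 58.41 vs Keq = 2.7680e-04 ⇒ Q>K, reverse
Step 1:
                  C         B
  I         0.01463    0.8546
  C          0.8544   -0.8544
  E           0.869 2.4054e-04
  solve Keq expr → x = -0.8544; check Q = 2.7680e-04
Then change container volume by factor 2 (V_new/V_old).
Step 2:
                  C         B
  I          0.4345 1.2027e-04
  C               0         0
  E          0.4345 1.2027e-04
  solve Keq expr → x = 0; check Q = 2.7680e-04

Direction: no net shift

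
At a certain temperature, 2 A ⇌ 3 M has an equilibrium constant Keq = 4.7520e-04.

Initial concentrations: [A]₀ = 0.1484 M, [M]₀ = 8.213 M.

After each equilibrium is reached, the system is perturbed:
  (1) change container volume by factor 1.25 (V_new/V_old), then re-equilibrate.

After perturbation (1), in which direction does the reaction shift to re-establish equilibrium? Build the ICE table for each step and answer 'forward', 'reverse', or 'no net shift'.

Q₀ = 2.5156e+04 vs Keq = 4.7520e-04 ⇒ Q>K, reverse
Step 1:
                  A         M
  init       0.1484     8.213
  Δ           5.314    -7.971
  eq          5.462     0.242
  solve Keq expr → x = -2.657; check Q = 4.7520e-04
Then change container volume by factor 1.25 (V_new/V_old).
Step 2:
                  A         M
  init         4.37    0.1936
  Δ       -0.009761   0.01464
  eq           4.36    0.2083
  solve Keq expr → x = 0.00488; check Q = 4.7520e-04

Direction: forward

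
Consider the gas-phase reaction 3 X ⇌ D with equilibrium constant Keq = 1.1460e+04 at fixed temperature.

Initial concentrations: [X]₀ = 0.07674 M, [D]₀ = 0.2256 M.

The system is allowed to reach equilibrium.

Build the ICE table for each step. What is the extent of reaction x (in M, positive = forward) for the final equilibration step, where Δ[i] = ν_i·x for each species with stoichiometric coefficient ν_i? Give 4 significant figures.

x = 0.01637 M

Q₀ = 499.2 vs Keq = 1.1460e+04 ⇒ Q<K, forward
Step 1:
                   X          D
  I          0.07674     0.2256
  C          -0.0491    0.01637
  E          0.02764      0.242
  solve Keq expr → x = 0.01637; check Q = 1.1460e+04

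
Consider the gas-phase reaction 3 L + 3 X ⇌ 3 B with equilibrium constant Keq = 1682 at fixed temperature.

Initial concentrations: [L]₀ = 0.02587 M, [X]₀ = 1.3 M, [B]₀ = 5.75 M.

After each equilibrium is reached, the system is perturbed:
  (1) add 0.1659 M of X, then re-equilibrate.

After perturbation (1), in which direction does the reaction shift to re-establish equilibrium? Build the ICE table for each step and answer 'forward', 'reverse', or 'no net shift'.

Direction: forward

Q₀ = 4.9979e+06 vs Keq = 1682 ⇒ Q>K, reverse
Step 1:
                    L           X           B
  I           0.02587         1.3        5.75
  C            0.2681      0.2681     -0.2681
  E             0.294       1.568       5.482
  solve Keq expr → x = -0.08936; check Q = 1682
Then add 0.1659 M of X.
Step 2:
                    L           X           B
  I             0.294       1.734       5.482
  C          -0.02335    -0.02335     0.02335
  E            0.2706       1.711       5.505
  solve Keq expr → x = 0.007783; check Q = 1682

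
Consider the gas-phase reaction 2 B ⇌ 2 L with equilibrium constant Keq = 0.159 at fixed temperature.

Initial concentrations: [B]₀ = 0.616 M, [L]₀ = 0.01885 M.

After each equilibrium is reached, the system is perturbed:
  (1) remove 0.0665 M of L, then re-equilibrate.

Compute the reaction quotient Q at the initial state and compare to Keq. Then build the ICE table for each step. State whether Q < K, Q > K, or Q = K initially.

Q₀ = 9.3640e-04; Q < K (proceeds forward)

Q₀ = 9.3640e-04 vs Keq = 0.159 ⇒ Q<K, forward
Step 1:
                   B          L
  Initial      0.616    0.01885
  Change     -0.1621     0.1621
  Equil       0.4539      0.181
  solve Keq expr → x = 0.08106; check Q = 0.159
Then remove 0.0665 M of L.
Step 2:
                   B          L
  Initial     0.4539     0.1145
  Change    -0.04754    0.04754
  Equil       0.4063      0.162
  solve Keq expr → x = 0.02377; check Q = 0.159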